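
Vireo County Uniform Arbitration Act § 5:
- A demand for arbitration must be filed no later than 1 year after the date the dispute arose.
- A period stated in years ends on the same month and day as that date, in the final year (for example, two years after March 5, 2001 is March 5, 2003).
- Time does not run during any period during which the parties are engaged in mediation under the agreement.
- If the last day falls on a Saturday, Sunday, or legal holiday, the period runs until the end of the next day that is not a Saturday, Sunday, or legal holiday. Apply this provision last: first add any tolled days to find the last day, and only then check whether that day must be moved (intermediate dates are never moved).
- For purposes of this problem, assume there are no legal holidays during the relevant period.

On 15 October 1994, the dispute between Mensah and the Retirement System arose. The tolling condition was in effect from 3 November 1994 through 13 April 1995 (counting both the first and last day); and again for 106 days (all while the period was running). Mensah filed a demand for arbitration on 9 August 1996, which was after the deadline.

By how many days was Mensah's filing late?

1 year after 15 October 1994 is October 15, 1995.
From November 3, 1994 through April 13, 1995 inclusive is 162 days; tolling adds 162 days: October 15, 1995 + 162 days = March 25, 1996.
Tolling adds 106 days: March 25, 1996 + 106 days = July 9, 1996.
July 9, 1996 is a Tuesday and not a legal holiday, so no extension applies.
The deadline is July 9, 1996; from July 9, 1996 to August 9, 1996 is 31 days.

31 days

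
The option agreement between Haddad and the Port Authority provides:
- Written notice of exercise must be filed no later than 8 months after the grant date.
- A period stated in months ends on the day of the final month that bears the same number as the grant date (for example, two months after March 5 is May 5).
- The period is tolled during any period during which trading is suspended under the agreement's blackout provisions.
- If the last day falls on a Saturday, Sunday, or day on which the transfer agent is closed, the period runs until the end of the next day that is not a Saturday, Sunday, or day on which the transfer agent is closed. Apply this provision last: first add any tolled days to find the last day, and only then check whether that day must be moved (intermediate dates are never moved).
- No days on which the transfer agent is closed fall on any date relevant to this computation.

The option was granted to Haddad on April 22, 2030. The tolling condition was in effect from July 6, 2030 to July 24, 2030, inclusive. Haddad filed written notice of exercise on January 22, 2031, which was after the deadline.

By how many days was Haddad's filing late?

8 months after April 22, 2030 is December 22, 2030.
From July 6, 2030 through July 24, 2030 inclusive is 19 days; tolling adds 19 days: December 22, 2030 + 19 days = January 10, 2031.
January 10, 2031 is a Friday and not a day on which the transfer agent is closed, so no extension applies.
The deadline is January 10, 2031; from January 10, 2031 to January 22, 2031 is 12 days.

12 days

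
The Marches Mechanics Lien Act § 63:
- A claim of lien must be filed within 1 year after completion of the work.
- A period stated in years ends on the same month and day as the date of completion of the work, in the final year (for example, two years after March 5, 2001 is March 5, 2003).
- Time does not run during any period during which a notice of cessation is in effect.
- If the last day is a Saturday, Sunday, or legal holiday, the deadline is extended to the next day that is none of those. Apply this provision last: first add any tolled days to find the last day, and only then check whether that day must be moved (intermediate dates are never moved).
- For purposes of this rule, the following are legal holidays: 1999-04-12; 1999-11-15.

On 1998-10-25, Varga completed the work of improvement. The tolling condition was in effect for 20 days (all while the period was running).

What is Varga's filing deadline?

1 year after 1998-10-25 is October 25, 1999.
Tolling adds 20 days: October 25, 1999 + 20 days = November 14, 1999.
November 14, 1999 is Sunday; November 15, 1999 is a listed holiday. The next qualifying day is November 16, 1999.

November 16, 1999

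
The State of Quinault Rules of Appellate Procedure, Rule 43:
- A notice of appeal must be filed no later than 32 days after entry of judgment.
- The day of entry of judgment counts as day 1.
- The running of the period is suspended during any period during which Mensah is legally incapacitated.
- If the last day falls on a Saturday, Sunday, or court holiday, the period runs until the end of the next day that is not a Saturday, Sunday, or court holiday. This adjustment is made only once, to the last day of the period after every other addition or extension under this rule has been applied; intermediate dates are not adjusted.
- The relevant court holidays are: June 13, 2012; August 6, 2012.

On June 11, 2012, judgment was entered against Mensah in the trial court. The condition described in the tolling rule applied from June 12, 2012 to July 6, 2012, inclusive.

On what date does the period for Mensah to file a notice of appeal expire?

August 7, 2012

Counting June 11, 2012 as day 1, day 32 is July 12, 2012.
From June 12, 2012 through July 6, 2012 inclusive is 25 days; tolling adds 25 days: July 12, 2012 + 25 days = August 6, 2012.
August 6, 2012 is a listed holiday. The next qualifying day is August 7, 2012.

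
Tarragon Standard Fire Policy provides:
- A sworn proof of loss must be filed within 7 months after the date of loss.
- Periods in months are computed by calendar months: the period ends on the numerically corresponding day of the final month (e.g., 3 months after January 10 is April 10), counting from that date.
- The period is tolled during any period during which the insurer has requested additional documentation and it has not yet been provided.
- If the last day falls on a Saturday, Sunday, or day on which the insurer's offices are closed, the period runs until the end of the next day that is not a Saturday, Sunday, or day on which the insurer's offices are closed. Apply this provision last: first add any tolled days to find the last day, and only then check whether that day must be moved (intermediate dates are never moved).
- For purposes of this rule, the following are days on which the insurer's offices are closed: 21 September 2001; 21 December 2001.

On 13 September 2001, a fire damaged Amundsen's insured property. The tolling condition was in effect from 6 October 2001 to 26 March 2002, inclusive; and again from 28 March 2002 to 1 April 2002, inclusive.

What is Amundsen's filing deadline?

7 months after 13 September 2001 is April 13, 2002.
From October 6, 2001 through March 26, 2002 inclusive is 172 days; tolling adds 172 days: April 13, 2002 + 172 days = October 2, 2002.
From March 28, 2002 through April 1, 2002 inclusive is 5 days; tolling adds 5 days: October 2, 2002 + 5 days = October 7, 2002.
October 7, 2002 is a Monday and not a day on which the insurer's offices are closed, so no extension applies.

October 7, 2002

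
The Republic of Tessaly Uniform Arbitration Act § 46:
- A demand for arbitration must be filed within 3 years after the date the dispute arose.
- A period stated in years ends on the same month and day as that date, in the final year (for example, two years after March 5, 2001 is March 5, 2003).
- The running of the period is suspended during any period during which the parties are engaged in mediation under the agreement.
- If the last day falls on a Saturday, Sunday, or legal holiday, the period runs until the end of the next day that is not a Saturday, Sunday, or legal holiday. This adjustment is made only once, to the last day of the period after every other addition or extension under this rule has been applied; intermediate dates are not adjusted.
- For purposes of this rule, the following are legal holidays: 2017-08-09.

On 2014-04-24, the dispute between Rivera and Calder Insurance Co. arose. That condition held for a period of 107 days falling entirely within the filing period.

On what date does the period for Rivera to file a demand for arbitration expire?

August 10, 2017

3 years after 2014-04-24 is April 24, 2017.
Tolling adds 107 days: April 24, 2017 + 107 days = August 9, 2017.
August 9, 2017 is a listed holiday. The next qualifying day is August 10, 2017.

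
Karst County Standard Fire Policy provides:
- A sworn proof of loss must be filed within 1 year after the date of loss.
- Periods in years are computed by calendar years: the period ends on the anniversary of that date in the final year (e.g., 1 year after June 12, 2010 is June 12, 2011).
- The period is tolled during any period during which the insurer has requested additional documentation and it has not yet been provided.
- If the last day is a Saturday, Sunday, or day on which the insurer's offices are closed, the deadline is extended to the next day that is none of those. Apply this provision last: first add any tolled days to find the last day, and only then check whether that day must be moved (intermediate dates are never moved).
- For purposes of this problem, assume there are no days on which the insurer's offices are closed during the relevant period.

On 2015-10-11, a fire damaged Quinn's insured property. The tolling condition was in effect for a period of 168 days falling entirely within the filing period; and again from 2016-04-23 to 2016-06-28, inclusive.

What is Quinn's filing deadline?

June 5, 2017

1 year after 2015-10-11 is October 11, 2016.
Tolling adds 168 days: October 11, 2016 + 168 days = March 28, 2017.
From April 23, 2016 through June 28, 2016 inclusive is 67 days; tolling adds 67 days: March 28, 2017 + 67 days = June 3, 2017.
June 3, 2017 is Saturday; June 4, 2017 is Sunday. The next qualifying day is June 5, 2017.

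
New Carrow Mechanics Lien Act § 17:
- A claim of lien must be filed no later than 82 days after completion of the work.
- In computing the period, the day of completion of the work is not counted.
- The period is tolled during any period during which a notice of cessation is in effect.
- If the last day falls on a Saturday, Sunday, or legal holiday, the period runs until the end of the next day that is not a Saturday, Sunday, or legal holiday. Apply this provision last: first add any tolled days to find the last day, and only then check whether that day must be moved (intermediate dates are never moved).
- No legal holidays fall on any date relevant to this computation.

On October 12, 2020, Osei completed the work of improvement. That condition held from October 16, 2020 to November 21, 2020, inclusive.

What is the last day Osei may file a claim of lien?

82 days after October 12, 2020 is January 2, 2021.
From October 16, 2020 through November 21, 2020 inclusive is 37 days; tolling adds 37 days: January 2, 2021 + 37 days = February 8, 2021.
February 8, 2021 is a Monday and not a legal holiday, so no extension applies.

February 8, 2021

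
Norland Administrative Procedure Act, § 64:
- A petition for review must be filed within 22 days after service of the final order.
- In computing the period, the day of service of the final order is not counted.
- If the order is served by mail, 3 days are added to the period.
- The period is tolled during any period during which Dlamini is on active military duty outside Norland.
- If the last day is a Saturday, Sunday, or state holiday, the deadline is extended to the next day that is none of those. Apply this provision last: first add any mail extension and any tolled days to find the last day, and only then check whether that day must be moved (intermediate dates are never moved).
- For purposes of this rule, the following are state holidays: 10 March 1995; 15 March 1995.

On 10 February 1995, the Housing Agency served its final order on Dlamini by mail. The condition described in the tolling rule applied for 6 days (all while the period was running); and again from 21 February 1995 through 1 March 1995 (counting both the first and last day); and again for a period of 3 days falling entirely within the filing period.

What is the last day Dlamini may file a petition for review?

22 days after 10 February 1995 is March 4, 1995.
Service was by mail, adding 3 days: March 4, 1995 + 3 days = March 7, 1995.
Tolling adds 6 days: March 7, 1995 + 6 days = March 13, 1995.
From February 21, 1995 through March 1, 1995 inclusive is 9 days; tolling adds 9 days: March 13, 1995 + 9 days = March 22, 1995.
Tolling adds 3 days: March 22, 1995 + 3 days = March 25, 1995.
March 25, 1995 is Saturday; March 26, 1995 is Sunday. The next qualifying day is March 27, 1995.

March 27, 1995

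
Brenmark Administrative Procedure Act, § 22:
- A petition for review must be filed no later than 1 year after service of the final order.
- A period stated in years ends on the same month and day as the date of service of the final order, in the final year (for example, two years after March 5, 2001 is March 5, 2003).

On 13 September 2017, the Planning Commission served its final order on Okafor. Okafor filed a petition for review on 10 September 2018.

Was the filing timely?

Yes

1 year after 13 September 2017 is September 13, 2018.
The deadline is September 13, 2018; the filing on September 10, 2018 is on or before that date.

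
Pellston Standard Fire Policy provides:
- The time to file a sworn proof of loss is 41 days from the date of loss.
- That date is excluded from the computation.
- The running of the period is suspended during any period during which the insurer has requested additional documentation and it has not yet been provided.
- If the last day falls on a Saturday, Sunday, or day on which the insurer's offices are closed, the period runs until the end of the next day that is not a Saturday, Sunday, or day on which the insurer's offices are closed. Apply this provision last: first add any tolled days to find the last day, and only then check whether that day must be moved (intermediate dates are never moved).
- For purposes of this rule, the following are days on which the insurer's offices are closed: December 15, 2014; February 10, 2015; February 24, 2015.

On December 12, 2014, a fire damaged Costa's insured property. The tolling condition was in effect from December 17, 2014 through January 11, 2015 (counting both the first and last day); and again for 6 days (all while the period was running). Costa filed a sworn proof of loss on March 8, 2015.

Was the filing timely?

No

41 days after December 12, 2014 is January 22, 2015.
From December 17, 2014 through January 11, 2015 inclusive is 26 days; tolling adds 26 days: January 22, 2015 + 26 days = February 17, 2015.
Tolling adds 6 days: February 17, 2015 + 6 days = February 23, 2015.
February 23, 2015 is a Monday and not a day on which the insurer's offices are closed, so no extension applies.
The deadline is February 23, 2015; the filing on March 8, 2015 is after that date.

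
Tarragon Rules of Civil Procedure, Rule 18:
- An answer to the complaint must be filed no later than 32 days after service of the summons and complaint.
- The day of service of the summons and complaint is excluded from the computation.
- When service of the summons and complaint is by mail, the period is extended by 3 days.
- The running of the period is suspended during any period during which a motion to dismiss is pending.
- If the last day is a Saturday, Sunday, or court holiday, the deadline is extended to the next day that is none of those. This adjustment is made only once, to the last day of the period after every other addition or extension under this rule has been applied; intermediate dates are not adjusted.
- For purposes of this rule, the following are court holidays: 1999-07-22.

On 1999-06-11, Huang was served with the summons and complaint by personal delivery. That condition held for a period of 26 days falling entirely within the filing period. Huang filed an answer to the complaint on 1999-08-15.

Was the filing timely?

32 days after 1999-06-11 is July 13, 1999.
Service was not by mail, so no mail extension applies.
Tolling adds 26 days: July 13, 1999 + 26 days = August 8, 1999.
August 8, 1999 is Sunday. The next qualifying day is August 9, 1999.
The deadline is August 9, 1999; the filing on August 15, 1999 is after that date.

No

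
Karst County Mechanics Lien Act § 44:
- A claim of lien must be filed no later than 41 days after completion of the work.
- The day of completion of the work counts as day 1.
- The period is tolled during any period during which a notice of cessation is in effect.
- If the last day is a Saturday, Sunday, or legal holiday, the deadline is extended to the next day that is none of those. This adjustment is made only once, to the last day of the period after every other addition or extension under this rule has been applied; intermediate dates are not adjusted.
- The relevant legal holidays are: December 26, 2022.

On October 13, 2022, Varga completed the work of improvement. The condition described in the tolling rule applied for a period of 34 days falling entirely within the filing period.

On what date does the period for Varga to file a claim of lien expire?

Counting October 13, 2022 as day 1, day 41 is November 22, 2022.
Tolling adds 34 days: November 22, 2022 + 34 days = December 26, 2022.
December 26, 2022 is a listed holiday. The next qualifying day is December 27, 2022.

December 27, 2022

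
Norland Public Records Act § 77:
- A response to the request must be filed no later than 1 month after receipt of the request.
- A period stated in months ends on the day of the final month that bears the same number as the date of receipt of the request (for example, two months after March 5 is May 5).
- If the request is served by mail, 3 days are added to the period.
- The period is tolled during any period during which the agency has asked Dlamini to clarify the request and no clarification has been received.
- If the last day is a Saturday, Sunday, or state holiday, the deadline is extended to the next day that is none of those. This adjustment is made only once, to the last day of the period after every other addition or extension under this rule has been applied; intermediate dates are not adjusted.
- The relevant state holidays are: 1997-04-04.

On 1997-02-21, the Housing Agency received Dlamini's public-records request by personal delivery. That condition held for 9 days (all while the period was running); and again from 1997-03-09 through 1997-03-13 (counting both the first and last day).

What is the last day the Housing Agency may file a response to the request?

1 month after 1997-02-21 is March 21, 1997.
Service was not by mail, so no mail extension applies.
Tolling adds 9 days: March 21, 1997 + 9 days = March 30, 1997.
From March 9, 1997 through March 13, 1997 inclusive is 5 days; tolling adds 5 days: March 30, 1997 + 5 days = April 4, 1997.
April 4, 1997 is a listed holiday; April 5, 1997 is Saturday; April 6, 1997 is Sunday. The next qualifying day is April 7, 1997.

April 7, 1997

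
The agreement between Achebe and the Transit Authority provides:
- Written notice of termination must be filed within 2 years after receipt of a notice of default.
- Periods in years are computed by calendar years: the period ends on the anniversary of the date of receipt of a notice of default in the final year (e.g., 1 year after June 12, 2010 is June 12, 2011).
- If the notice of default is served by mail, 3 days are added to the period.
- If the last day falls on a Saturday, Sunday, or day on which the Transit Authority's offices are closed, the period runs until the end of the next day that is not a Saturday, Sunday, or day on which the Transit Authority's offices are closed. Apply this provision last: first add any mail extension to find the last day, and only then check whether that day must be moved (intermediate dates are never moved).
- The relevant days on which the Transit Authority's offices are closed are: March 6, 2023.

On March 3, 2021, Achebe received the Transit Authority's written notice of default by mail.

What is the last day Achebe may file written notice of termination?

2 years after March 3, 2021 is March 3, 2023.
Service was by mail, adding 3 days: March 3, 2023 + 3 days = March 6, 2023.
March 6, 2023 is a listed holiday. The next qualifying day is March 7, 2023.

March 7, 2023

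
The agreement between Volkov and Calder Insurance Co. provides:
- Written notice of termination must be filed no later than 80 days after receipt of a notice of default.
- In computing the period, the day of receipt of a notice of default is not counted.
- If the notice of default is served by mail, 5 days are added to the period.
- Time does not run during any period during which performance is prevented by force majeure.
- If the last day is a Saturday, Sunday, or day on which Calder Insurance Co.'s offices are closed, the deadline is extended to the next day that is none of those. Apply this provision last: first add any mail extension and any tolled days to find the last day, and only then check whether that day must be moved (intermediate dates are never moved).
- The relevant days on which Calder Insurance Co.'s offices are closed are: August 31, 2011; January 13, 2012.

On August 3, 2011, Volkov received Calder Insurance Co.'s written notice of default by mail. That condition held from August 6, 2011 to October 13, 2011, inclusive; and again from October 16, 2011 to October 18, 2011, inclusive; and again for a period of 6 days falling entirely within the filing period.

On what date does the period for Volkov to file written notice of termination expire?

January 16, 2012

80 days after August 3, 2011 is October 22, 2011.
Service was by mail, adding 5 days: October 22, 2011 + 5 days = October 27, 2011.
From August 6, 2011 through October 13, 2011 inclusive is 69 days; tolling adds 69 days: October 27, 2011 + 69 days = January 4, 2012.
From October 16, 2011 through October 18, 2011 inclusive is 3 days; tolling adds 3 days: January 4, 2012 + 3 days = January 7, 2012.
Tolling adds 6 days: January 7, 2012 + 6 days = January 13, 2012.
January 13, 2012 is a listed holiday; January 14, 2012 is Saturday; January 15, 2012 is Sunday. The next qualifying day is January 16, 2012.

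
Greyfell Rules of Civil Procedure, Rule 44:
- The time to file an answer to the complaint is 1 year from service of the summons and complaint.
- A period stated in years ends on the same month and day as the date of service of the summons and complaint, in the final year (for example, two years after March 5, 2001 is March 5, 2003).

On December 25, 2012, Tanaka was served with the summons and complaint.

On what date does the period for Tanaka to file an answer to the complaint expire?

December 25, 2013

1 year after December 25, 2012 is December 25, 2013.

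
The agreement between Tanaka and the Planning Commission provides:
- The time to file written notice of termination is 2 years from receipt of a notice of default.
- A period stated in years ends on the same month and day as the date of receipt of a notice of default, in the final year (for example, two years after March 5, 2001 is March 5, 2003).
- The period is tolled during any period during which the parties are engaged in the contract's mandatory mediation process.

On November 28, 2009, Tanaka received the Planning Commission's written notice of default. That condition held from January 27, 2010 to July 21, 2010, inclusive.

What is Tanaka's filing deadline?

2 years after November 28, 2009 is November 28, 2011.
From January 27, 2010 through July 21, 2010 inclusive is 176 days; tolling adds 176 days: November 28, 2011 + 176 days = May 22, 2012.

May 22, 2012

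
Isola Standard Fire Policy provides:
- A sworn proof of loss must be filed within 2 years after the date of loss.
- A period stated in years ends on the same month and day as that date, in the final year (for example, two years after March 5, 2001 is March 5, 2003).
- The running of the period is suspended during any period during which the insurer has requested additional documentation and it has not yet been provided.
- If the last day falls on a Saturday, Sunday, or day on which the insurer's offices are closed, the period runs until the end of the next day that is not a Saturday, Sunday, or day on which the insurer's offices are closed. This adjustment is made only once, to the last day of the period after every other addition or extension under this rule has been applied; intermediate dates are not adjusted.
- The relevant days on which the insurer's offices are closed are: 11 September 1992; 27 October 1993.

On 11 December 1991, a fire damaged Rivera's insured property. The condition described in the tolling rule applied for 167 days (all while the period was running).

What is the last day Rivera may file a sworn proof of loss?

2 years after 11 December 1991 is December 11, 1993.
Tolling adds 167 days: December 11, 1993 + 167 days = May 27, 1994.
May 27, 1994 is a Friday and not a day on which the insurer's offices are closed, so no extension applies.

May 27, 1994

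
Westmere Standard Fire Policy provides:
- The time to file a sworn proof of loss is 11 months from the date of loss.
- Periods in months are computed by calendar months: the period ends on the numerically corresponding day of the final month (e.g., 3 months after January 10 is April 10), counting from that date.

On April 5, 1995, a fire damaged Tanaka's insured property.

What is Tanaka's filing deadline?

11 months after April 5, 1995 is March 5, 1996.

March 5, 1996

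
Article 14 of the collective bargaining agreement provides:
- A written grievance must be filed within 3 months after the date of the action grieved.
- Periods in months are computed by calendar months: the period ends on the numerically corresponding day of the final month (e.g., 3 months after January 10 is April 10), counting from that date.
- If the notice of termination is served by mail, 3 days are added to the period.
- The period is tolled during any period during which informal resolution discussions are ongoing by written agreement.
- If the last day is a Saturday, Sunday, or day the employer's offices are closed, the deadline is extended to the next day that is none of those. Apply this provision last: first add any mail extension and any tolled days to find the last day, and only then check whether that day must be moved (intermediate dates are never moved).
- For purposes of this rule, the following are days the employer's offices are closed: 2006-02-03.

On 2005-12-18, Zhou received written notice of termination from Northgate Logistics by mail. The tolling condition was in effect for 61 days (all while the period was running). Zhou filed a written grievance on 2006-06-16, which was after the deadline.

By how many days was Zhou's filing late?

25 days

3 months after 2005-12-18 is March 18, 2006.
Service was by mail, adding 3 days: March 18, 2006 + 3 days = March 21, 2006.
Tolling adds 61 days: March 21, 2006 + 61 days = May 21, 2006.
May 21, 2006 is Sunday. The next qualifying day is May 22, 2006.
The deadline is May 22, 2006; from May 22, 2006 to June 16, 2006 is 25 days.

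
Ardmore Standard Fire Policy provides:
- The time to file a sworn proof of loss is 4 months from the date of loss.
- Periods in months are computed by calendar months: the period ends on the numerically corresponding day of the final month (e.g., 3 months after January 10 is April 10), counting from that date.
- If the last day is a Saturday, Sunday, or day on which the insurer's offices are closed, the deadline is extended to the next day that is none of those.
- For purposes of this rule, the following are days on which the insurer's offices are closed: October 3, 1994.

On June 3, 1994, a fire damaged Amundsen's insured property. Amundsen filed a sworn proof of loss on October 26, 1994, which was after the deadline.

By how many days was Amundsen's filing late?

4 months after June 3, 1994 is October 3, 1994.
October 3, 1994 is a listed holiday. The next qualifying day is October 4, 1994.
The deadline is October 4, 1994; from October 4, 1994 to October 26, 1994 is 22 days.

22 days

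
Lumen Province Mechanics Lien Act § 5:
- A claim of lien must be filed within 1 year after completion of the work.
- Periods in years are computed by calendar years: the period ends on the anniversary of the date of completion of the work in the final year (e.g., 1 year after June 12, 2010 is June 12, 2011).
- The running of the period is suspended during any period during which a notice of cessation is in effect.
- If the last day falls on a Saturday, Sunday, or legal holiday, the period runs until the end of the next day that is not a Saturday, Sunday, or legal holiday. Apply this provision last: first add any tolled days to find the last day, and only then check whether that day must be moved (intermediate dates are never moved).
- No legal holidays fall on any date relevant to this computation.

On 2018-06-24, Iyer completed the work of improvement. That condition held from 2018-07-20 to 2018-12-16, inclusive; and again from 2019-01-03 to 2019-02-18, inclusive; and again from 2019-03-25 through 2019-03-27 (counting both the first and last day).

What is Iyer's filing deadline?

1 year after 2018-06-24 is June 24, 2019.
From July 20, 2018 through December 16, 2018 inclusive is 150 days; tolling adds 150 days: June 24, 2019 + 150 days = November 21, 2019.
From January 3, 2019 through February 18, 2019 inclusive is 47 days; tolling adds 47 days: November 21, 2019 + 47 days = January 7, 2020.
From March 25, 2019 through March 27, 2019 inclusive is 3 days; tolling adds 3 days: January 7, 2020 + 3 days = January 10, 2020.
January 10, 2020 is a Friday and not a legal holiday, so no extension applies.

January 10, 2020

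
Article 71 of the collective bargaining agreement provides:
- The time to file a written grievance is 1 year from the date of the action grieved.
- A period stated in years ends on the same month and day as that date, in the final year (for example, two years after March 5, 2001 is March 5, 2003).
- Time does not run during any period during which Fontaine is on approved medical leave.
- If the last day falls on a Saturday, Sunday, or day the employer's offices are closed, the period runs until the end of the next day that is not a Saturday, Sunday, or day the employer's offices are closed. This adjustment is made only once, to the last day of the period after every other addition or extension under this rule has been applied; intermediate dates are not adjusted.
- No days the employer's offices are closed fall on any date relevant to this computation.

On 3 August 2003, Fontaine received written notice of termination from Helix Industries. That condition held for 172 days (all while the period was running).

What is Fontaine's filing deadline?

1 year after 3 August 2003 is August 3, 2004.
Tolling adds 172 days: August 3, 2004 + 172 days = January 22, 2005.
January 22, 2005 is Saturday; January 23, 2005 is Sunday. The next qualifying day is January 24, 2005.

January 24, 2005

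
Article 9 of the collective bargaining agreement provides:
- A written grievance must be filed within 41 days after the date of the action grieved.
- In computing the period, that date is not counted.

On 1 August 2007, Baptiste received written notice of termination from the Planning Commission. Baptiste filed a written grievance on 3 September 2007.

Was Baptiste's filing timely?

41 days after 1 August 2007 is September 11, 2007.
The deadline is September 11, 2007; the filing on September 3, 2007 is on or before that date.

Yes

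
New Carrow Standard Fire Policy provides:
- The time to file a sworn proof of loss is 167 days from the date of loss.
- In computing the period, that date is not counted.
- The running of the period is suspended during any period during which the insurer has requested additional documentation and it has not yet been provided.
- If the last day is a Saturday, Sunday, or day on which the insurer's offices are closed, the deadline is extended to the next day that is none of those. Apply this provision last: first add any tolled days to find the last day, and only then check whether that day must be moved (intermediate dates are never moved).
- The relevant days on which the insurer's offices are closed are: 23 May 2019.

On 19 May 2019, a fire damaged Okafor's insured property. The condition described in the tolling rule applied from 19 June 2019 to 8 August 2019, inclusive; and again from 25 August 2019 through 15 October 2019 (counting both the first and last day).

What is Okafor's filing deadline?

167 days after 19 May 2019 is November 2, 2019.
From June 19, 2019 through August 8, 2019 inclusive is 51 days; tolling adds 51 days: November 2, 2019 + 51 days = December 23, 2019.
From August 25, 2019 through October 15, 2019 inclusive is 52 days; tolling adds 52 days: December 23, 2019 + 52 days = February 13, 2020.
February 13, 2020 is a Thursday and not a day on which the insurer's offices are closed, so no extension applies.

February 13, 2020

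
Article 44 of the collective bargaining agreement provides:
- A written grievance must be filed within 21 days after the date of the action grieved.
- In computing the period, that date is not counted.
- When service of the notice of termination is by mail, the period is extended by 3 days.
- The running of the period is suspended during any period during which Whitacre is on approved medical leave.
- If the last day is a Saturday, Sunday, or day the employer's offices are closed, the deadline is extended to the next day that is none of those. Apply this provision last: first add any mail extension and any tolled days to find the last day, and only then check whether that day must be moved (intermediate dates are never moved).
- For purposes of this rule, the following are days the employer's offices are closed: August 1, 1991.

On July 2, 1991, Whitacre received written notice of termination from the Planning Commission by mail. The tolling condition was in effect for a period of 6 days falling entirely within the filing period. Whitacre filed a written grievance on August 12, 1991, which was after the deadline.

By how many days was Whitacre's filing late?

21 days after July 2, 1991 is July 23, 1991.
Service was by mail, adding 3 days: July 23, 1991 + 3 days = July 26, 1991.
Tolling adds 6 days: July 26, 1991 + 6 days = August 1, 1991.
August 1, 1991 is a listed holiday. The next qualifying day is August 2, 1991.
The deadline is August 2, 1991; from August 2, 1991 to August 12, 1991 is 10 days.

10 days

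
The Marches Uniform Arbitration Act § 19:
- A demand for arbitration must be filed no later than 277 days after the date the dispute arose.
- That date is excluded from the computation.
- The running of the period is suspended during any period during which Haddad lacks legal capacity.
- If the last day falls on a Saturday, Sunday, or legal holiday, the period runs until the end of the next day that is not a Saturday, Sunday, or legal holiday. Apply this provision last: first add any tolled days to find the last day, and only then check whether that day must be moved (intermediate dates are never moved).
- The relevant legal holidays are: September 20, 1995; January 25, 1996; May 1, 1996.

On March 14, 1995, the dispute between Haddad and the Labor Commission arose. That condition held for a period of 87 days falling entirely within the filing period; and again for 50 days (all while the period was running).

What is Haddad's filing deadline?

277 days after March 14, 1995 is December 16, 1995.
Tolling adds 87 days: December 16, 1995 + 87 days = March 12, 1996.
Tolling adds 50 days: March 12, 1996 + 50 days = May 1, 1996.
May 1, 1996 is a listed holiday. The next qualifying day is May 2, 1996.

May 2, 1996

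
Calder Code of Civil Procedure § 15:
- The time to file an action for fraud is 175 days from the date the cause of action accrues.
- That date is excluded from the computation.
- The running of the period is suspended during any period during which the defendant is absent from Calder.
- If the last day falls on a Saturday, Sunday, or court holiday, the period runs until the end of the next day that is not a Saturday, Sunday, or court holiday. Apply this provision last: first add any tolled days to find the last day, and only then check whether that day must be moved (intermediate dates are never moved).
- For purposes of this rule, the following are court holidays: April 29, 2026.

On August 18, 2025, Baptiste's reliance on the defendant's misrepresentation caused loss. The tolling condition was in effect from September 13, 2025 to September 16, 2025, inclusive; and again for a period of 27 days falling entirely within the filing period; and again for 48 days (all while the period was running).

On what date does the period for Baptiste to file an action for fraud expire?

April 30, 2026

175 days after August 18, 2025 is February 9, 2026.
From September 13, 2025 through September 16, 2025 inclusive is 4 days; tolling adds 4 days: February 9, 2026 + 4 days = February 13, 2026.
Tolling adds 27 days: February 13, 2026 + 27 days = March 12, 2026.
Tolling adds 48 days: March 12, 2026 + 48 days = April 29, 2026.
April 29, 2026 is a listed holiday. The next qualifying day is April 30, 2026.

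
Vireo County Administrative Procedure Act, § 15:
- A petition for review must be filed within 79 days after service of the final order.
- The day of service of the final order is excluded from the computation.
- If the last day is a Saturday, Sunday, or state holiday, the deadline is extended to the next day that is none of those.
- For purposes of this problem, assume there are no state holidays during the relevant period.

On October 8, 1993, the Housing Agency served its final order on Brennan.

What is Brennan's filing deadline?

December 27, 1993

79 days after October 8, 1993 is December 26, 1993.
December 26, 1993 is Sunday. The next qualifying day is December 27, 1993.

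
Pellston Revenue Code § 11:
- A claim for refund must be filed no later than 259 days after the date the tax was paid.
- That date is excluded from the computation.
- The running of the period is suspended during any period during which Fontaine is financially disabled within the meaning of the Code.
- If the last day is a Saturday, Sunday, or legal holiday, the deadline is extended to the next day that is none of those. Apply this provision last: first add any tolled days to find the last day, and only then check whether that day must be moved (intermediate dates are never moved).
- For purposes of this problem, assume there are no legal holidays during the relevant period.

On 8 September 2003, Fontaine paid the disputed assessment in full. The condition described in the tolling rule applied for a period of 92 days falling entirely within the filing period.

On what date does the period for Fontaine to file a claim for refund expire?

259 days after 8 September 2003 is May 24, 2004.
Tolling adds 92 days: May 24, 2004 + 92 days = August 24, 2004.
August 24, 2004 is a Tuesday and not a legal holiday, so no extension applies.

August 24, 2004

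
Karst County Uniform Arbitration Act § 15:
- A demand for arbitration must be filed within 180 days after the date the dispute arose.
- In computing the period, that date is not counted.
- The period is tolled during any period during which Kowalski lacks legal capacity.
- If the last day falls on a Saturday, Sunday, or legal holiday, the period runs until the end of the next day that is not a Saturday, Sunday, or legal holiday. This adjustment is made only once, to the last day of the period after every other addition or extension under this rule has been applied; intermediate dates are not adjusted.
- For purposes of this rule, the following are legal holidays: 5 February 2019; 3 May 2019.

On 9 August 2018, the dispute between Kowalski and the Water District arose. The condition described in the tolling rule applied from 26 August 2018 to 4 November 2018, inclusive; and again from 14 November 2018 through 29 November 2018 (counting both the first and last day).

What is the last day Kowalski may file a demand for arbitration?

May 6, 2019

180 days after 9 August 2018 is February 5, 2019.
From August 26, 2018 through November 4, 2018 inclusive is 71 days; tolling adds 71 days: February 5, 2019 + 71 days = April 17, 2019.
From November 14, 2018 through November 29, 2018 inclusive is 16 days; tolling adds 16 days: April 17, 2019 + 16 days = May 3, 2019.
May 3, 2019 is a listed holiday; May 4, 2019 is Saturday; May 5, 2019 is Sunday. The next qualifying day is May 6, 2019.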